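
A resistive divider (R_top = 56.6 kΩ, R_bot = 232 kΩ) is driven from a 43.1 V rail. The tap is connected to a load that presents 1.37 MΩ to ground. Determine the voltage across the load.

V_out ≈ 33.5 V

The load sits in parallel with R_bot: R_bot‖R_L = (232 × 1370) / (232 + 1370) = 198.4 kΩ.
V_out = 43.1 × 198.4 / (56.6 + 198.4) = 43.1 × 198.4/255.0 = 33.5 V.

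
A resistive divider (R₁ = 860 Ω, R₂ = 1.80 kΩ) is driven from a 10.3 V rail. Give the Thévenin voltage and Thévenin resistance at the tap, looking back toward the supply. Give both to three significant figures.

V_th is the open-circuit tap voltage: 10.3 × 1800/(860 + 1800) = 6.97 V.
With the supply zeroed, R₁ and R₂ appear in parallel from the tap: R_th = R₁‖R₂ = (860 × 1800)/2660 = 582 Ω.

V_th = 6.97 V, R_th = 582 Ω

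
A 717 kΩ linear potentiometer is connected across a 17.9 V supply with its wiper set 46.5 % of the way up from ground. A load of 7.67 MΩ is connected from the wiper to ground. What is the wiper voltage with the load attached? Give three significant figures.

V ≈ 8.13 V

The wiper splits the pot into (1−α)R = 383.6 kΩ above and αR = 333.4 kΩ below.
Lower section ‖ load = 319.5 kΩ.
V_wiper = 17.9 × 319.5/(383.6 + 319.5) = 8.13 V.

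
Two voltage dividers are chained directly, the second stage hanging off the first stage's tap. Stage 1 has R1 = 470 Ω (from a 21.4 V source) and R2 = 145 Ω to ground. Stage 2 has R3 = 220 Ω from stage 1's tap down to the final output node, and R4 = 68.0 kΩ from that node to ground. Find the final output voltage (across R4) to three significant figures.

V_out ≈ 5.02 V

Stage 2 presents R3+R4 = 68220 Ω as a load on stage 1's tap.
Stage 1's lower leg becomes R2‖(R3+R4) = 144.7 Ω, so V_mid = 21.4 × 144.7/614.7 = 5.037 V.
Stage 2 is itself unloaded: V_out = V_mid × R4/(R3+R4) = 5.037 × 68000/68220 = 5.02 V.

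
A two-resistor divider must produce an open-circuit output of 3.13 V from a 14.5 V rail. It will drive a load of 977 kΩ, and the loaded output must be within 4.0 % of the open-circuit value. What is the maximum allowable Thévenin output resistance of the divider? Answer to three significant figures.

Loading drop = R_th/(R_th + R_L) ≤ 0.0400, so R_th ≤ R_L · ε/(1−ε) = 977 kΩ × 0.0400/0.9600 = 40.7 kΩ.
(Any R1, R2 with R2/(R1+R2) = 0.216 and R1‖R2 ≤ 40.7 kΩ will meet the spec.)

R_th ≤ 40.7 kΩ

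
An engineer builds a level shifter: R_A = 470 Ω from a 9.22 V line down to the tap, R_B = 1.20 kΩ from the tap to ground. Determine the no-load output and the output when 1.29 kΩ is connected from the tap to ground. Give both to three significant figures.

Open-circuit: V = 9.22 × 1200/(470 + 1200) = 6.63 V.
With the load, R_B becomes R_B‖R_L = 621.7 Ω, so V = 9.22 × 621.7/1092 = 5.25 V.

Unloaded: 6.63 V; loaded: 5.25 V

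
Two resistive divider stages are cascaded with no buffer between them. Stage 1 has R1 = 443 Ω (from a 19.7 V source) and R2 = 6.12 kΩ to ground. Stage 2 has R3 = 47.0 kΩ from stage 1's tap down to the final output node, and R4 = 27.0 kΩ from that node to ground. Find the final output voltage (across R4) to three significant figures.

V_out ≈ 6.67 V

Stage 2 presents R3+R4 = 74000 Ω as a load on stage 1's tap.
Stage 1's lower leg becomes R2‖(R3+R4) = 5653 Ω, so V_mid = 19.7 × 5653/6096 = 18.27 V.
Stage 2 is itself unloaded: V_out = V_mid × R4/(R3+R4) = 18.27 × 27000/74000 = 6.67 V.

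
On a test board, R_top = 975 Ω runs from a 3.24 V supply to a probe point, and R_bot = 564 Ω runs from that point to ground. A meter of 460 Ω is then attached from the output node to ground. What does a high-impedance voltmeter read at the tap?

V_out ≈ 0.668 V

The load sits in parallel with R_bot: R_bot‖R_L = (564 × 460) / (564 + 460) = 253.4 Ω.
V_out = 3.24 × 253.4 / (975 + 253.4) = 3.24 × 253.4/1228 = 0.668 V.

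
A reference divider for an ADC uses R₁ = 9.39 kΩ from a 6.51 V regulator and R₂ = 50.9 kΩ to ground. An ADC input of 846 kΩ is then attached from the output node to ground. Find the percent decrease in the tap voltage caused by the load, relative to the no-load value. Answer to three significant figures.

0.928 %

The divider's output (Thévenin) resistance is R₁‖R₂ = 7.928 kΩ.
Fractional drop under load = R_th/(R_th + R_L) = 7.928 / (7.928 + 846) = 0.009284.
So the output falls by 0.928 %.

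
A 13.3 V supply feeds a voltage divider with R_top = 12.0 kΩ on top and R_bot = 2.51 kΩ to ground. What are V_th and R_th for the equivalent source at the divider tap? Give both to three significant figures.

V_th = 2.30 V, R_th = 2.08 kΩ

V_th is the open-circuit tap voltage: 13.3 × 2.51/(12.0 + 2.51) = 2.30 V.
With the supply zeroed, R_top and R_bot appear in parallel from the tap: R_th = R_top‖R_bot = (12.0 × 2.51)/14.51 = 2.08 kΩ.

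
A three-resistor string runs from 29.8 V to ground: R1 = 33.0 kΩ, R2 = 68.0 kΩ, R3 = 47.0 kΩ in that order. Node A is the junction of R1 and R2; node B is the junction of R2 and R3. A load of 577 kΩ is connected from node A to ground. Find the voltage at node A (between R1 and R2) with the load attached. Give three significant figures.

Below node A the series string R2+R3 = 115.0 kΩ sits in parallel with the 577 kΩ load: 95.89 kΩ.
V_A = 29.8 × 95.89/(33.0 + 95.89) = 22.2 V.

V ≈ 22.2 V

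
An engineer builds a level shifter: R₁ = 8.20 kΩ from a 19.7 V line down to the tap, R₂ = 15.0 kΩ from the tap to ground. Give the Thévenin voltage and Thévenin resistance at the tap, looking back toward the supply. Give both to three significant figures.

V_th = 12.7 V, R_th = 5.30 kΩ

V_th is the open-circuit tap voltage: 19.7 × 15.0/(8.20 + 15.0) = 12.7 V.
With the supply zeroed, R₁ and R₂ appear in parallel from the tap: R_th = R₁‖R₂ = (8.20 × 15.0)/23.20 = 5.30 kΩ.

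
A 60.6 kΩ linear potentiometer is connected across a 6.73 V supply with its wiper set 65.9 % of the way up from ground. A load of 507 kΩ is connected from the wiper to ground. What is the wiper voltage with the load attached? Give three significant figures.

V ≈ 4.32 V

The wiper splits the pot into (1−α)R = 20.66 kΩ above and αR = 39.94 kΩ below.
Lower section ‖ load = 37.02 kΩ.
V_wiper = 6.73 × 37.02/(20.66 + 37.02) = 4.32 V.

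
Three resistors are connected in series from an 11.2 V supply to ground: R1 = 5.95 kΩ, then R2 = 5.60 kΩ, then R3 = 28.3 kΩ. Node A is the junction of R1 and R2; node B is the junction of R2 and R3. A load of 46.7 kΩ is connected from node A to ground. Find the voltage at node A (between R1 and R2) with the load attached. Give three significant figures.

V ≈ 8.60 V

Below node A the series string R2+R3 = 33.90 kΩ sits in parallel with the 46.7 kΩ load: 19.64 kΩ.
V_A = 11.2 × 19.64/(5.95 + 19.64) = 8.60 V.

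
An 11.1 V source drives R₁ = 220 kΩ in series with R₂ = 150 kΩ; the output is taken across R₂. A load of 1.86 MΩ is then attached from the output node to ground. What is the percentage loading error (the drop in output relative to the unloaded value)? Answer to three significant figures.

The divider's output (Thévenin) resistance is R₁‖R₂ = 89.19 kΩ.
Fractional drop under load = R_th/(R_th + R_L) = 89.19 / (89.19 + 1860) = 0.04576.
So the output falls by 4.58 %.

4.58 %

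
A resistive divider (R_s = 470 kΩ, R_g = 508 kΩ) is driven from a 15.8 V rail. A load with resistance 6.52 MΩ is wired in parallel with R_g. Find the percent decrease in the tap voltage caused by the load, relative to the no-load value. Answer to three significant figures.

The divider's output (Thévenin) resistance is R_s‖R_g = 244.1 kΩ.
Fractional drop under load = R_th/(R_th + R_L) = 244.1 / (244.1 + 6520) = 0.03609.
So the output falls by 3.61 %.

3.61 %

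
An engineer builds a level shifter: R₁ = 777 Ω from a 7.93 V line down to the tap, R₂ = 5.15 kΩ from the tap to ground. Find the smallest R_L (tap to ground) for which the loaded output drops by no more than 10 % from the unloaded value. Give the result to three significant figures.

Output resistance R_th = R₁‖R₂ = (777 × 5150)/5927 = 675.1 Ω.
The fractional drop is R_th/(R_th + R_L); requiring this ≤ 0.100 gives R_L ≥ R_th(1/0.100 − 1) = 675.1 × 9.000 = 6.08 kΩ.

R_L(min) ≈ 6.08 kΩ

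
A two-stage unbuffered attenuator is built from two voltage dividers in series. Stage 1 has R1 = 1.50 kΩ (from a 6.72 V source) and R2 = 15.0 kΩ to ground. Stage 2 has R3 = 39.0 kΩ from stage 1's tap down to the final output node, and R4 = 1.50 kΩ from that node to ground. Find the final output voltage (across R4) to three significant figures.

V_out ≈ 0.219 V

Stage 2 presents R3+R4 = 40.50 kΩ as a load on stage 1's tap.
Stage 1's lower leg becomes R2‖(R3+R4) = 10.95 kΩ, so V_mid = 6.72 × 10.95/12.45 = 5.910 V.
Stage 2 is itself unloaded: V_out = V_mid × R4/(R3+R4) = 5.910 × 1.50/40.50 = 0.219 V.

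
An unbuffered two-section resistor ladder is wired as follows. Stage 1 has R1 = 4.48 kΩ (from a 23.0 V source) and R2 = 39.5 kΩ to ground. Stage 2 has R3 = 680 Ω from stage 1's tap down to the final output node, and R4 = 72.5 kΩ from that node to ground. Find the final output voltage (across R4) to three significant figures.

V_out ≈ 19.4 V

Stage 2 presents R3+R4 = 73180 Ω as a load on stage 1's tap.
Stage 1's lower leg becomes R2‖(R3+R4) = 25650 Ω, so V_mid = 23.0 × 25650/30130 = 19.58 V.
Stage 2 is itself unloaded: V_out = V_mid × R4/(R3+R4) = 19.58 × 72500/73180 = 19.4 V.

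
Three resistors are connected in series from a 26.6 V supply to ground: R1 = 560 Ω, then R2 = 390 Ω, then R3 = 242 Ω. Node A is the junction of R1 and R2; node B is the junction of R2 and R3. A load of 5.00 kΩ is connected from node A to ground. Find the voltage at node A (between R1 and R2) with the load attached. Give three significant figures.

Below node A the series string R2+R3 = 632.0 Ω sits in parallel with the 5000 Ω load: 561.1 Ω.
V_A = 26.6 × 561.1/(560 + 561.1) = 13.3 V.

V ≈ 13.3 V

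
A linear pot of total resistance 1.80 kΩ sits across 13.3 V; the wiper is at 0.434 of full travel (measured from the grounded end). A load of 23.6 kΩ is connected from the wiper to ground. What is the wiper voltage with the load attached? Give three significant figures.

V ≈ 5.67 V

The wiper splits the pot into (1−α)R = 1019 Ω above and αR = 781.2 Ω below.
Lower section ‖ load = 756.2 Ω.
V_wiper = 13.3 × 756.2/(1019 + 756.2) = 5.67 V.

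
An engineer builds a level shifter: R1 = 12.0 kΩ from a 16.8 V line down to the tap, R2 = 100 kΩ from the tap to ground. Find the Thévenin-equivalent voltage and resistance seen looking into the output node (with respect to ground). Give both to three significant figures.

V_th = 15.0 V, R_th = 10.7 kΩ

V_th is the open-circuit tap voltage: 16.8 × 100/(12.0 + 100) = 15.0 V.
With the supply zeroed, R1 and R2 appear in parallel from the tap: R_th = R1‖R2 = (12.0 × 100)/112.0 = 10.7 kΩ.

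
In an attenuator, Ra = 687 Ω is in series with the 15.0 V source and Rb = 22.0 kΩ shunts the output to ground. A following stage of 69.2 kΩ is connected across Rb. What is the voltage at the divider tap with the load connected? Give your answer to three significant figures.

V_out ≈ 14.4 V

The load sits in parallel with Rb: Rb‖R_L = (22000 × 69200) / (22000 + 69200) = 16690 Ω.
V_out = 15.0 × 16690 / (687 + 16690) = 15.0 × 16690/17380 = 14.4 V.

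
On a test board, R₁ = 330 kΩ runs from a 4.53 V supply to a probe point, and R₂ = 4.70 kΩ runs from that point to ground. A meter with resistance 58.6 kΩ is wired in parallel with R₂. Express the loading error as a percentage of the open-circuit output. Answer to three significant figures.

The divider's output (Thévenin) resistance is R₁‖R₂ = 4.634 kΩ.
Fractional drop under load = R_th/(R_th + R_L) = 4.634 / (4.634 + 58.6) = 0.07328.
So the output falls by 7.33 %.

7.33 %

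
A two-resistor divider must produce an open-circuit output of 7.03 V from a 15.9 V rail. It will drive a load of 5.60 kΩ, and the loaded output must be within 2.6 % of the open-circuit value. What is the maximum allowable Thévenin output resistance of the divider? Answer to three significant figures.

Loading drop = R_th/(R_th + R_L) ≤ 0.0260, so R_th ≤ R_L · ε/(1−ε) = 5.60 kΩ × 0.0260/0.9740 = 149 Ω.
(Any R1, R2 with R2/(R1+R2) = 0.442 and R1‖R2 ≤ 149 Ω will meet the spec.)

R_th ≤ 149 Ω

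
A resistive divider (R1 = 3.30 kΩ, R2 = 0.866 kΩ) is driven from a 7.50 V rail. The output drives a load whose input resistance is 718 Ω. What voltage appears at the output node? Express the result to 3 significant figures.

The load sits in parallel with R2: R2‖R_L = (866 × 718) / (866 + 718) = 392.5 Ω.
V_out = 7.50 × 392.5 / (3300 + 392.5) = 7.50 × 392.5/3693 = 0.797 V.

V_out ≈ 0.797 V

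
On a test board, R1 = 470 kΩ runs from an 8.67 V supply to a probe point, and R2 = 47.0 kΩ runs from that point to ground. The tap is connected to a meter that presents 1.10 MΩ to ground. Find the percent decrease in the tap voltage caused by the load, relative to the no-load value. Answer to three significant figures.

The divider's output (Thévenin) resistance is R1‖R2 = 42.73 kΩ.
Fractional drop under load = R_th/(R_th + R_L) = 42.73 / (42.73 + 1100) = 0.03739.
So the output falls by 3.74 %.

3.74 %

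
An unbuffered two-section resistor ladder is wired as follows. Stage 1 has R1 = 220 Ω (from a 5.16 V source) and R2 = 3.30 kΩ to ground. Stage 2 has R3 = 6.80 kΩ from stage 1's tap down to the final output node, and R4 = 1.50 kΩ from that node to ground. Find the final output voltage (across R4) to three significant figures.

V_out ≈ 0.853 V

Stage 2 presents R3+R4 = 8300 Ω as a load on stage 1's tap.
Stage 1's lower leg becomes R2‖(R3+R4) = 2361 Ω, so V_mid = 5.16 × 2361/2581 = 4.720 V.
Stage 2 is itself unloaded: V_out = V_mid × R4/(R3+R4) = 4.720 × 1500/8300 = 0.853 V.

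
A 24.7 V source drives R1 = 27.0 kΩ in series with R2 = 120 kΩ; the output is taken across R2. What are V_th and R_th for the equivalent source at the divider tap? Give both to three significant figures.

V_th = 20.2 V, R_th = 22.0 kΩ

V_th is the open-circuit tap voltage: 24.7 × 120/(27.0 + 120) = 20.2 V.
With the supply zeroed, R1 and R2 appear in parallel from the tap: R_th = R1‖R2 = (27.0 × 120)/147.0 = 22.0 kΩ.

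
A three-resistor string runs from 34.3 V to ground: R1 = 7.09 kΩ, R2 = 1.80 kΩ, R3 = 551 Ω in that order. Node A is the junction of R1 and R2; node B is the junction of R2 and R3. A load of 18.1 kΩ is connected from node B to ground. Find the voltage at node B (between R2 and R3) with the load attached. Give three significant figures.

At node B, R3 is in parallel with the load: R3‖R_L = 534.7 Ω.
Below node A the resistance is R2 + (R3‖R_L) = 2335 Ω, so V_A = 34.3 × 2335/9425 = 8.497 V.
Then V_B = V_A × (R3‖R_L)/(R2 + R3‖R_L) = 8.497 × 534.7/2335 = 1.95 V.

V ≈ 1.95 V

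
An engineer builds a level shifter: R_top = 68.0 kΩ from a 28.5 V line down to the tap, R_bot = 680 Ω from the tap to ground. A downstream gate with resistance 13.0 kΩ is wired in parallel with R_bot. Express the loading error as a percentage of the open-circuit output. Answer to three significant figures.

4.92 %

The divider's output (Thévenin) resistance is R_top‖R_bot = 673.3 Ω.
Fractional drop under load = R_th/(R_th + R_L) = 673.3 / (673.3 + 13000) = 0.04924.
So the output falls by 4.92 %.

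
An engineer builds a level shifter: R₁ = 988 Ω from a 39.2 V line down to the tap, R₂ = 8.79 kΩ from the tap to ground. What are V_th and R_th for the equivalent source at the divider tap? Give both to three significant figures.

V_th is the open-circuit tap voltage: 39.2 × 8790/(988 + 8790) = 35.2 V.
With the supply zeroed, R₁ and R₂ appear in parallel from the tap: R_th = R₁‖R₂ = (988 × 8790)/9778 = 888 Ω.

V_th = 35.2 V, R_th = 888 Ω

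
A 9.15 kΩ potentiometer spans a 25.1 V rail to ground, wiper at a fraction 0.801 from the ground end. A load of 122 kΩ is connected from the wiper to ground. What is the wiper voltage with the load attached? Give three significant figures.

V ≈ 19.9 V

The wiper splits the pot into (1−α)R = 1.821 kΩ above and αR = 7.329 kΩ below.
Lower section ‖ load = 6.914 kΩ.
V_wiper = 25.1 × 6.914/(1.821 + 6.914) = 19.9 V.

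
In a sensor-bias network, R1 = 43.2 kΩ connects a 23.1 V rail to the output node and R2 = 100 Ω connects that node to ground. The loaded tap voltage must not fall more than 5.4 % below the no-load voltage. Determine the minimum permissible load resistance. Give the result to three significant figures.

Output resistance R_th = R1‖R2 = (43200 × 100)/43300 = 99.77 Ω.
The fractional drop is R_th/(R_th + R_L); requiring this ≤ 0.0540 gives R_L ≥ R_th(1/0.0540 − 1) = 99.77 × 17.52 = 1.75 kΩ.

R_L(min) ≈ 1.75 kΩ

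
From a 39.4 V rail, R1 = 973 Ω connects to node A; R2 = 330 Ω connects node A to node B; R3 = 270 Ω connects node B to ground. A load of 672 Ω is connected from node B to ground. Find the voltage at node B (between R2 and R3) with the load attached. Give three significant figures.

At node B, R3 is in parallel with the load: R3‖R_L = 192.6 Ω.
Below node A the resistance is R2 + (R3‖R_L) = 522.6 Ω, so V_A = 39.4 × 522.6/1496 = 13.77 V.
Then V_B = V_A × (R3‖R_L)/(R2 + R3‖R_L) = 13.77 × 192.6/522.6 = 5.07 V.

V ≈ 5.07 V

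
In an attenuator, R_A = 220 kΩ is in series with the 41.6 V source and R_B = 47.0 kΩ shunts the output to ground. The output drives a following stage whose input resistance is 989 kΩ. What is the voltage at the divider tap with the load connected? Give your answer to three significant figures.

The load sits in parallel with R_B: R_B‖R_L = (47.0 × 989) / (47.0 + 989) = 44.87 kΩ.
V_out = 41.6 × 44.87 / (220 + 44.87) = 41.6 × 44.87/264.9 = 7.05 V.
(Unloaded it would have been 7.32 V.)

V_out ≈ 7.05 V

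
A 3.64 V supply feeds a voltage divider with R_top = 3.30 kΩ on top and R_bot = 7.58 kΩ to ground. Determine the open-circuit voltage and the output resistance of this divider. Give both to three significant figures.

V_th is the open-circuit tap voltage: 3.64 × 7.58/(3.30 + 7.58) = 2.54 V.
With the supply zeroed, R_top and R_bot appear in parallel from the tap: R_th = R_top‖R_bot = (3.30 × 7.58)/10.88 = 2.30 kΩ.

V_th = 2.54 V, R_th = 2.30 kΩ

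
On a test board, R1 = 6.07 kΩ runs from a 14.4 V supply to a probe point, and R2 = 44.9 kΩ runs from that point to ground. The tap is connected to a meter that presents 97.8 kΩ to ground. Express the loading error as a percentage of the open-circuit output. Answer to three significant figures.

5.18 %

The divider's output (Thévenin) resistance is R1‖R2 = 5.347 kΩ.
Fractional drop under load = R_th/(R_th + R_L) = 5.347 / (5.347 + 97.8) = 0.05184.
So the output falls by 5.18 %.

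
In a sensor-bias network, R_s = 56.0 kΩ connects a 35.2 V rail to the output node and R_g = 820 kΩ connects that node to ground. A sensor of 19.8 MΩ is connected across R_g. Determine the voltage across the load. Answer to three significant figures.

V_out ≈ 32.9 V

The load sits in parallel with R_g: R_g‖R_L = (820 × 19800) / (820 + 19800) = 787.4 kΩ.
V_out = 35.2 × 787.4 / (56.0 + 787.4) = 35.2 × 787.4/843.4 = 32.9 V.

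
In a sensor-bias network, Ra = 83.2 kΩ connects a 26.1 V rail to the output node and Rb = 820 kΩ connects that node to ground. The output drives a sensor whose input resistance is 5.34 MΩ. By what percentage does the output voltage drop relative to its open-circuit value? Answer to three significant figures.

The divider's output (Thévenin) resistance is Ra‖Rb = 75.54 kΩ.
Fractional drop under load = R_th/(R_th + R_L) = 75.54 / (75.54 + 5340) = 0.01395.
So the output falls by 1.39 %.

1.39 %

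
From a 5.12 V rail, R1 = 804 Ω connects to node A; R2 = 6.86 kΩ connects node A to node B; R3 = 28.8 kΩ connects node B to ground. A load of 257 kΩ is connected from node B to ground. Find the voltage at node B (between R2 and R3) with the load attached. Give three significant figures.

At node B, R3 is in parallel with the load: R3‖R_L = 25900 Ω.
Below node A the resistance is R2 + (R3‖R_L) = 32760 Ω, so V_A = 5.12 × 32760/33560 = 4.997 V.
Then V_B = V_A × (R3‖R_L)/(R2 + R3‖R_L) = 4.997 × 25900/32760 = 3.95 V.

V ≈ 3.95 V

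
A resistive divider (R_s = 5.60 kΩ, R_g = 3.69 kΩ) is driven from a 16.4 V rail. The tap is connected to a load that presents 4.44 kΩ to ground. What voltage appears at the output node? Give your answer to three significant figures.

The load sits in parallel with R_g: R_g‖R_L = (3.69 × 4.44) / (3.69 + 4.44) = 2.015 kΩ.
V_out = 16.4 × 2.015 / (5.60 + 2.015) = 16.4 × 2.015/7.615 = 4.34 V.
(Unloaded it would have been 6.51 V.)

V_out ≈ 4.34 V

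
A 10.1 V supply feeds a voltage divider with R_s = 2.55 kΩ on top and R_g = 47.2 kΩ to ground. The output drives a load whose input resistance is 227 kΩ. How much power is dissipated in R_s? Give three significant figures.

P ≈ 0.150 mW

Total resistance from the source is R_s + (R_g‖R_L) = 41.63 kΩ, so I = 10.1/41.63 kΩ = 0.2426 mA.
P = I²·R_s = (0.2426 mA)² × 2.55 kΩ = 0.150 mW.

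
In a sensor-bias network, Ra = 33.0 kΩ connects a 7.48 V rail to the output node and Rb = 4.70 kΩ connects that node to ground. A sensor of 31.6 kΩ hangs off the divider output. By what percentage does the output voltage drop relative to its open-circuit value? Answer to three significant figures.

11.5 %

The divider's output (Thévenin) resistance is Ra‖Rb = 4.114 kΩ.
Fractional drop under load = R_th/(R_th + R_L) = 4.114 / (4.114 + 31.6) = 0.1152.
So the output falls by 11.5 %.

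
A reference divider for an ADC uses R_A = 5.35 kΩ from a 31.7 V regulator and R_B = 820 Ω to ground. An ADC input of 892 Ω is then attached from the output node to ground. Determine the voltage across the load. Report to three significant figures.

V_out ≈ 2.34 V

The load sits in parallel with R_B: R_B‖R_L = (820 × 892) / (820 + 892) = 427.2 Ω.
V_out = 31.7 × 427.2 / (5350 + 427.2) = 31.7 × 427.2/5777 = 2.34 V.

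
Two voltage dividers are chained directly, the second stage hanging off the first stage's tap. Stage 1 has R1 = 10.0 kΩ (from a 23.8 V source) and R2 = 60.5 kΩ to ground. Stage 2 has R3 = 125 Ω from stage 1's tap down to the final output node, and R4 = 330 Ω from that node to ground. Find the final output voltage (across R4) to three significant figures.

V_out ≈ 0.746 V

Stage 2 presents R3+R4 = 455.0 Ω as a load on stage 1's tap.
Stage 1's lower leg becomes R2‖(R3+R4) = 451.6 Ω, so V_mid = 23.8 × 451.6/10450 = 1.028 V.
Stage 2 is itself unloaded: V_out = V_mid × R4/(R3+R4) = 1.028 × 330/455.0 = 0.746 V.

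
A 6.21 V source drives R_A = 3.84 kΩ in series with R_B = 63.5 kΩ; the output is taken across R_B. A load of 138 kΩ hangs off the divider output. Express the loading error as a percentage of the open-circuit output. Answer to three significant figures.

The divider's output (Thévenin) resistance is R_A‖R_B = 3.621 kΩ.
Fractional drop under load = R_th/(R_th + R_L) = 3.621 / (3.621 + 138) = 0.02557.
So the output falls by 2.56 %.

2.56 %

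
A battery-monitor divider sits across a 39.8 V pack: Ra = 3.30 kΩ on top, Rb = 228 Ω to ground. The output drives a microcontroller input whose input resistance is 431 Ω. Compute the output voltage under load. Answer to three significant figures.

The load sits in parallel with Rb: Rb‖R_L = (228 × 431) / (228 + 431) = 149.1 Ω.
V_out = 39.8 × 149.1 / (3300 + 149.1) = 39.8 × 149.1/3449 = 1.72 V.

V_out ≈ 1.72 V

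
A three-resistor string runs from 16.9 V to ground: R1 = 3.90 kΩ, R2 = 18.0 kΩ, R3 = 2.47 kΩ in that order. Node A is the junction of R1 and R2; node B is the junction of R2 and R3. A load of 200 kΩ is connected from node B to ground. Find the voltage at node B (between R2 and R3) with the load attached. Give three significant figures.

V ≈ 1.69 V

At node B, R3 is in parallel with the load: R3‖R_L = 2.440 kΩ.
Below node A the resistance is R2 + (R3‖R_L) = 20.44 kΩ, so V_A = 16.9 × 20.44/24.34 = 14.19 V.
Then V_B = V_A × (R3‖R_L)/(R2 + R3‖R_L) = 14.19 × 2.440/20.44 = 1.69 V.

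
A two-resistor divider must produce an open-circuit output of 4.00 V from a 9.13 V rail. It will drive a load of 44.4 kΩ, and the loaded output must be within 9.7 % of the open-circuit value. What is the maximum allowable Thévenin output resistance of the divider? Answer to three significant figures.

R_th ≤ 4.77 kΩ

Loading drop = R_th/(R_th + R_L) ≤ 0.0970, so R_th ≤ R_L · ε/(1−ε) = 44.4 kΩ × 0.0970/0.9030 = 4.77 kΩ.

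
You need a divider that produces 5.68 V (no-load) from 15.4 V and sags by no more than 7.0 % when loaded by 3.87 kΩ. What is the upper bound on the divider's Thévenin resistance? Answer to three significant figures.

Loading drop = R_th/(R_th + R_L) ≤ 0.0700, so R_th ≤ R_L · ε/(1−ε) = 3.87 kΩ × 0.0700/0.9300 = 291 Ω.

R_th ≤ 291 Ω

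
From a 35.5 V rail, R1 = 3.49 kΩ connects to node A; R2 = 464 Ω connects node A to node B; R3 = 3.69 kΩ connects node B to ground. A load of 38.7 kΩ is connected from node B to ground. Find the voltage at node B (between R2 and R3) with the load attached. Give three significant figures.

At node B, R3 is in parallel with the load: R3‖R_L = 3369 Ω.
Below node A the resistance is R2 + (R3‖R_L) = 3833 Ω, so V_A = 35.5 × 3833/7323 = 18.58 V.
Then V_B = V_A × (R3‖R_L)/(R2 + R3‖R_L) = 18.58 × 3369/3833 = 16.3 V.

V ≈ 16.3 V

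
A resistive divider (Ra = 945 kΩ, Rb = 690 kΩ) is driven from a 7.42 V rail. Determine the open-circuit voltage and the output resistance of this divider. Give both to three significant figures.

V_th is the open-circuit tap voltage: 7.42 × 690/(945 + 690) = 3.13 V.
With the supply zeroed, Ra and Rb appear in parallel from the tap: R_th = Ra‖Rb = (945 × 690)/1635 = 399 kΩ.

V_th = 3.13 V, R_th = 399 kΩ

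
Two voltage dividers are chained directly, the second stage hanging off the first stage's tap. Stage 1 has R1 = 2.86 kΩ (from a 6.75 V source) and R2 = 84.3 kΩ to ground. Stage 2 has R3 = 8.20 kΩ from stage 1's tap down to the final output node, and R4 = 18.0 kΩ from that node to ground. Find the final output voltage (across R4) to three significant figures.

Stage 2 presents R3+R4 = 26.20 kΩ as a load on stage 1's tap.
Stage 1's lower leg becomes R2‖(R3+R4) = 19.99 kΩ, so V_mid = 6.75 × 19.99/22.85 = 5.905 V.
Stage 2 is itself unloaded: V_out = V_mid × R4/(R3+R4) = 5.905 × 18.0/26.20 = 4.06 V.

V_out ≈ 4.06 V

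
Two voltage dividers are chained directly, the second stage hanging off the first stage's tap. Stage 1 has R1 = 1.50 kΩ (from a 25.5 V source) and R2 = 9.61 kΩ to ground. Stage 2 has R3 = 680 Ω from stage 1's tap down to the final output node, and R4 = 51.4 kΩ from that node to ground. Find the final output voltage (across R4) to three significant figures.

V_out ≈ 21.2 V

Stage 2 presents R3+R4 = 52080 Ω as a load on stage 1's tap.
Stage 1's lower leg becomes R2‖(R3+R4) = 8113 Ω, so V_mid = 25.5 × 8113/9613 = 21.52 V.
Stage 2 is itself unloaded: V_out = V_mid × R4/(R3+R4) = 21.52 × 51400/52080 = 21.2 V.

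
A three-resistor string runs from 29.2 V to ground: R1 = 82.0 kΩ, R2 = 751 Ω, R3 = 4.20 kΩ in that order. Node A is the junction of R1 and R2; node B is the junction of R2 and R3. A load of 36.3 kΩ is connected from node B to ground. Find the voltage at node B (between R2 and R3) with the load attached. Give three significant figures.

V ≈ 1.27 V

At node B, R3 is in parallel with the load: R3‖R_L = 3764 Ω.
Below node A the resistance is R2 + (R3‖R_L) = 4515 Ω, so V_A = 29.2 × 4515/86520 = 1.524 V.
Then V_B = V_A × (R3‖R_L)/(R2 + R3‖R_L) = 1.524 × 3764/4515 = 1.27 V.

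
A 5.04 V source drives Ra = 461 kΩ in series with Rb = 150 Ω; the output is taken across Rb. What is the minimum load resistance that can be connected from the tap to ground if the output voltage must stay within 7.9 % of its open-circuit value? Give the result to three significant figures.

Output resistance R_th = Ra‖Rb = (461000 × 150)/461200 = 150.0 Ω.
The fractional drop is R_th/(R_th + R_L); requiring this ≤ 0.0790 gives R_L ≥ R_th(1/0.0790 − 1) = 150.0 × 11.66 = 1.75 kΩ.

R_L(min) ≈ 1.75 kΩ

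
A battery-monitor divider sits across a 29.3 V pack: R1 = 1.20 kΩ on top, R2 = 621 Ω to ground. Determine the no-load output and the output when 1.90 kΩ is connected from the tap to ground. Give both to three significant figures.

Open-circuit: V = 29.3 × 621/(1200 + 621) = 9.99 V.
With the load, R2 becomes R2‖R_L = 468.0 Ω, so V = 29.3 × 468.0/1668 = 8.22 V.

Unloaded: 9.99 V; loaded: 8.22 V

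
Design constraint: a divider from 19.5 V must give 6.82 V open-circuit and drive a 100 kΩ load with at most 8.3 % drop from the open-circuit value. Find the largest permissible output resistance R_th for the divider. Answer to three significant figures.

R_th ≤ 9.05 kΩ

Loading drop = R_th/(R_th + R_L) ≤ 0.0830, so R_th ≤ R_L · ε/(1−ε) = 100 kΩ × 0.0830/0.9170 = 9.05 kΩ.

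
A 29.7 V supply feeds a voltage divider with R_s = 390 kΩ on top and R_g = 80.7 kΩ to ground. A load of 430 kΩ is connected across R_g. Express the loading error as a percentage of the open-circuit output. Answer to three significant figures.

13.5 %

The divider's output (Thévenin) resistance is R_s‖R_g = 66.86 kΩ.
Fractional drop under load = R_th/(R_th + R_L) = 66.86 / (66.86 + 430) = 0.1346.
So the output falls by 13.5 %.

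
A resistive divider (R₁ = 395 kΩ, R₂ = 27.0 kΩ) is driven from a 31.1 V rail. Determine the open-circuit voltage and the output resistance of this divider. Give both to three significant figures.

V_th is the open-circuit tap voltage: 31.1 × 27.0/(395 + 27.0) = 1.99 V.
With the supply zeroed, R₁ and R₂ appear in parallel from the tap: R_th = R₁‖R₂ = (395 × 27.0)/422.0 = 25.3 kΩ.

V_th = 1.99 V, R_th = 25.3 kΩ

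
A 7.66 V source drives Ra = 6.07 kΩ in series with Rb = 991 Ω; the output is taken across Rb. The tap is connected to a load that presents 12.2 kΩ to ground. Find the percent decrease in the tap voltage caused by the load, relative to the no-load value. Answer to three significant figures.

6.53 %

The divider's output (Thévenin) resistance is Ra‖Rb = 851.9 Ω.
Fractional drop under load = R_th/(R_th + R_L) = 851.9 / (851.9 + 12200) = 0.06527.
So the output falls by 6.53 %.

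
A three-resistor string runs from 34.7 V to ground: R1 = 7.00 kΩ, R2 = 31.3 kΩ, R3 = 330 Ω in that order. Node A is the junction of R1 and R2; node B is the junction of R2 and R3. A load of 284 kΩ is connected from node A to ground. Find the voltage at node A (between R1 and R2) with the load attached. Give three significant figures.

V ≈ 27.9 V

Below node A the series string R2+R3 = 31630 Ω sits in parallel with the 284000 Ω load: 28460 Ω.
V_A = 34.7 × 28460/(7000 + 28460) = 27.9 V.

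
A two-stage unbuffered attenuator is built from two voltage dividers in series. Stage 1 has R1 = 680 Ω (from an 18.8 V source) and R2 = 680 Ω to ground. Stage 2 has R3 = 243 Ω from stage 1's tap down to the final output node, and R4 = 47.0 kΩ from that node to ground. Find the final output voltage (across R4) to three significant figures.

V_out ≈ 9.28 V

Stage 2 presents R3+R4 = 47240 Ω as a load on stage 1's tap.
Stage 1's lower leg becomes R2‖(R3+R4) = 670.4 Ω, so V_mid = 18.8 × 670.4/1350 = 9.333 V.
Stage 2 is itself unloaded: V_out = V_mid × R4/(R3+R4) = 9.333 × 47000/47240 = 9.28 V.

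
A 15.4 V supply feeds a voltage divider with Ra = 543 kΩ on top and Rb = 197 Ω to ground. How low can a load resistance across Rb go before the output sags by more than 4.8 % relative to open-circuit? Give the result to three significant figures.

R_L(min) ≈ 3.91 kΩ

Output resistance R_th = Ra‖Rb = (543000 × 197)/543200 = 196.9 Ω.
The fractional drop is R_th/(R_th + R_L); requiring this ≤ 0.0480 gives R_L ≥ R_th(1/0.0480 − 1) = 196.9 × 19.83 = 3.91 kΩ.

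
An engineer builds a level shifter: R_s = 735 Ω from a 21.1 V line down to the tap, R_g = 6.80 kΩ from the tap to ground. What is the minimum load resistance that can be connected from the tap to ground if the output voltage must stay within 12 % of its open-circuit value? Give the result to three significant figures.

R_L(min) ≈ 4.86 kΩ

Output resistance R_th = R_s‖R_g = (735 × 6800)/7535 = 663.3 Ω.
The fractional drop is R_th/(R_th + R_L); requiring this ≤ 0.120 gives R_L ≥ R_th(1/0.120 − 1) = 663.3 × 7.333 = 4.86 kΩ.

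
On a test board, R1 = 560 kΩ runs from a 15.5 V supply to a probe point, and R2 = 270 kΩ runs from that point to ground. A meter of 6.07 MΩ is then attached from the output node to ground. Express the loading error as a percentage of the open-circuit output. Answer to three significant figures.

2.91 %

The divider's output (Thévenin) resistance is R1‖R2 = 182.2 kΩ.
Fractional drop under load = R_th/(R_th + R_L) = 182.2 / (182.2 + 6070) = 0.02914.
So the output falls by 2.91 %.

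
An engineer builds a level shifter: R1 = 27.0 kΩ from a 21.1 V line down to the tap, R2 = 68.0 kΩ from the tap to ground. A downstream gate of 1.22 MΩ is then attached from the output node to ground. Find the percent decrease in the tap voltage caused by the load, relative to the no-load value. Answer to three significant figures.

1.56 %

The divider's output (Thévenin) resistance is R1‖R2 = 19.33 kΩ.
Fractional drop under load = R_th/(R_th + R_L) = 19.33 / (19.33 + 1220) = 0.01559.
So the output falls by 1.56 %.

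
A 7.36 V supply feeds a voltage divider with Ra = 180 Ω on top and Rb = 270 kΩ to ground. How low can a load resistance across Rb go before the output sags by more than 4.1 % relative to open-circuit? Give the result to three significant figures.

R_L(min) ≈ 4.21 kΩ

Output resistance R_th = Ra‖Rb = (180 × 270000)/270200 = 179.9 Ω.
The fractional drop is R_th/(R_th + R_L); requiring this ≤ 0.0410 gives R_L ≥ R_th(1/0.0410 − 1) = 179.9 × 23.39 = 4.21 kΩ.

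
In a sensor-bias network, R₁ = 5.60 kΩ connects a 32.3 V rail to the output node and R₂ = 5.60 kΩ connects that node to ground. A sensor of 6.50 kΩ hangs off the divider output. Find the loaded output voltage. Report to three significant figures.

The load sits in parallel with R₂: R₂‖R_L = (5.60 × 6.50) / (5.60 + 6.50) = 3.008 kΩ.
V_out = 32.3 × 3.008 / (5.60 + 3.008) = 32.3 × 3.008/8.608 = 11.3 V.

V_out ≈ 11.3 V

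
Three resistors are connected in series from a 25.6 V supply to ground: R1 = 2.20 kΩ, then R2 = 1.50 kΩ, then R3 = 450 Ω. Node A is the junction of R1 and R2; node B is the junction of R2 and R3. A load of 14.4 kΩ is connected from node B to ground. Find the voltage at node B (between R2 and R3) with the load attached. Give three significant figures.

V ≈ 2.70 V

At node B, R3 is in parallel with the load: R3‖R_L = 436.4 Ω.
Below node A the resistance is R2 + (R3‖R_L) = 1936 Ω, so V_A = 25.6 × 1936/4136 = 11.98 V.
Then V_B = V_A × (R3‖R_L)/(R2 + R3‖R_L) = 11.98 × 436.4/1936 = 2.70 V.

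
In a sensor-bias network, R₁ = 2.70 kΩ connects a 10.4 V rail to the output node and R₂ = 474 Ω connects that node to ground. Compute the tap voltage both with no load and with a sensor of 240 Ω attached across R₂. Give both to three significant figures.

Open-circuit: V = 10.4 × 474/(2700 + 474) = 1.55 V.
With the load, R₂ becomes R₂‖R_L = 159.3 Ω, so V = 10.4 × 159.3/2859 = 0.580 V.

Unloaded: 1.55 V; loaded: 0.580 V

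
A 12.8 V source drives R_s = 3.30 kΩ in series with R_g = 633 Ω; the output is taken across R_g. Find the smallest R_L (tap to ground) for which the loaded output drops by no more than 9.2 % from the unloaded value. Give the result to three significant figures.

Output resistance R_th = R_s‖R_g = (3300 × 633)/3933 = 531.1 Ω.
The fractional drop is R_th/(R_th + R_L); requiring this ≤ 0.0920 gives R_L ≥ R_th(1/0.0920 − 1) = 531.1 × 9.870 = 5.24 kΩ.

R_L(min) ≈ 5.24 kΩ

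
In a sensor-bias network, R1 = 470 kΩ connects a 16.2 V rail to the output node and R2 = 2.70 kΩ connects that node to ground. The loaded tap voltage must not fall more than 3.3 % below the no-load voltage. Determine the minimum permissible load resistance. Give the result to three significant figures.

Output resistance R_th = R1‖R2 = (470 × 2.70)/472.7 = 2.685 kΩ.
The fractional drop is R_th/(R_th + R_L); requiring this ≤ 0.0330 gives R_L ≥ R_th(1/0.0330 − 1) = 2.685 × 29.30 = 78.7 kΩ.

R_L(min) ≈ 78.7 kΩ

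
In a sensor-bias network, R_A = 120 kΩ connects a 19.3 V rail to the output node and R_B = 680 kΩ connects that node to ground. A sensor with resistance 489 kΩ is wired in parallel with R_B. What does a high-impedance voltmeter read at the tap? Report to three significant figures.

V_out ≈ 13.6 V

The load sits in parallel with R_B: R_B‖R_L = (680 × 489) / (680 + 489) = 284.4 kΩ.
V_out = 19.3 × 284.4 / (120 + 284.4) = 19.3 × 284.4/404.4 = 13.6 V.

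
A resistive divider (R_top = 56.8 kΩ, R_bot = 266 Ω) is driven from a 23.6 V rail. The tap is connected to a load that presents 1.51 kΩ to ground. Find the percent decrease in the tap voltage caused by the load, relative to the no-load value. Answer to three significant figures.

14.9 %

Unloaded V = 23.6 × 266/57070 = 0.11001 V.
Loaded: R_bot‖R_L = 226.2 Ω, giving V = 23.6 × 226.2/57030 = 0.093595 V.
Drop = (0.11001 − 0.093595) / 0.11001 = 14.9 %.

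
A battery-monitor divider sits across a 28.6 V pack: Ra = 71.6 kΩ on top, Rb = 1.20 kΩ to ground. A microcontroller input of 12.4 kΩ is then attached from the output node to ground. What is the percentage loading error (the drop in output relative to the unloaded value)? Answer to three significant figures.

8.69 %

Unloaded V = 28.6 × 1.20/72.80 = 0.47143 V.
Loaded: Rb‖R_L = 1.094 kΩ, giving V = 28.6 × 1.094/72.69 = 0.43046 V.
Drop = (0.47143 − 0.43046) / 0.47143 = 8.69 %.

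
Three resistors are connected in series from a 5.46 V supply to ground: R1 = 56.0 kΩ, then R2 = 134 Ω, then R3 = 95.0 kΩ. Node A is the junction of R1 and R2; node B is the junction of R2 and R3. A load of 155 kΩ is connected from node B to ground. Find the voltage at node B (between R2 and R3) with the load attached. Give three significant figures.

V ≈ 2.80 V

At node B, R3 is in parallel with the load: R3‖R_L = 58900 Ω.
Below node A the resistance is R2 + (R3‖R_L) = 59030 Ω, so V_A = 5.46 × 59030/115000 = 2.802 V.
Then V_B = V_A × (R3‖R_L)/(R2 + R3‖R_L) = 2.802 × 58900/59030 = 2.80 V.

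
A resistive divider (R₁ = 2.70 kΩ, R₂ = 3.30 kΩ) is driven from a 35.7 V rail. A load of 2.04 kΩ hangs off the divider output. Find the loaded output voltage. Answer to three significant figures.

The load sits in parallel with R₂: R₂‖R_L = (3.30 × 2.04) / (3.30 + 2.04) = 1.261 kΩ.
V_out = 35.7 × 1.261 / (2.70 + 1.261) = 35.7 × 1.261/3.961 = 11.4 V.

V_out ≈ 11.4 V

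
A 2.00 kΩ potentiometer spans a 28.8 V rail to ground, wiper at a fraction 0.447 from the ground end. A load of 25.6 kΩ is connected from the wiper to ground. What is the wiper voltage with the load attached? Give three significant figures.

The wiper splits the pot into (1−α)R = 1106 Ω above and αR = 894.0 Ω below.
Lower section ‖ load = 863.8 Ω.
V_wiper = 28.8 × 863.8/(1106 + 863.8) = 12.6 V.

V ≈ 12.6 V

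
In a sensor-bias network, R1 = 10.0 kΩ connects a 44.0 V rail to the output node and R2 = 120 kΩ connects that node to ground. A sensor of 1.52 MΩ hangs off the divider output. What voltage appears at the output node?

V_out ≈ 40.4 V

The load sits in parallel with R2: R2‖R_L = (120 × 1520) / (120 + 1520) = 111.2 kΩ.
V_out = 44.0 × 111.2 / (10.0 + 111.2) = 44.0 × 111.2/121.2 = 40.4 V.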